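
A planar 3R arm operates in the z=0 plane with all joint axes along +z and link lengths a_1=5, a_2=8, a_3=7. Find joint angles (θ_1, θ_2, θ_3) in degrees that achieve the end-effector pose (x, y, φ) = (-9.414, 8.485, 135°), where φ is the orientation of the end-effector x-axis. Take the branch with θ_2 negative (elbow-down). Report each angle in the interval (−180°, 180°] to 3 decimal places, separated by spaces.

wrist centre = target − a_3·(cos φ, sin φ) = (-4.4643, 3.5353)
cos θ_2 = (32.4276−5²−8²)/(2·5·8) = -0.7072; θ_2 = -135.0039° (elbow-down)
β = atan2(3.5353,-4.4643) = 141.6242°; ψ = atan2(-5.6565,-0.6572) = -96.6277°
θ_1 = β − ψ = 238.2519°
θ_3 = φ − θ_1 − θ_2 = 31.7521° (wrapped to (-180°,180°])

-121.748 -135.004 31.752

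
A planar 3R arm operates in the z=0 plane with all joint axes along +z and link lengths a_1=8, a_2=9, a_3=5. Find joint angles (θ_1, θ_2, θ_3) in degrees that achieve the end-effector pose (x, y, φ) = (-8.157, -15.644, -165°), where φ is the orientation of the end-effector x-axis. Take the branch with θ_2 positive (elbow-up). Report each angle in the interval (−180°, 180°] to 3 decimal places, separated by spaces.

-135.002 60.004 -90.002

wrist centre = target − a_3·(cos φ, sin φ) = (-3.3274, -14.3499)
cos θ_2 = (216.9912−8²−9²)/(2·8·9) = 0.4999; θ_2 = 60.0041° (elbow-up)
β = atan2(-14.3499,-3.3274) = -103.0547°; ψ = atan2(7.7945,12.4994) = 31.9473°
θ_1 = β − ψ = -135.0020°
θ_3 = φ − θ_1 − θ_2 = -90.0020° (wrapped to (-180°,180°])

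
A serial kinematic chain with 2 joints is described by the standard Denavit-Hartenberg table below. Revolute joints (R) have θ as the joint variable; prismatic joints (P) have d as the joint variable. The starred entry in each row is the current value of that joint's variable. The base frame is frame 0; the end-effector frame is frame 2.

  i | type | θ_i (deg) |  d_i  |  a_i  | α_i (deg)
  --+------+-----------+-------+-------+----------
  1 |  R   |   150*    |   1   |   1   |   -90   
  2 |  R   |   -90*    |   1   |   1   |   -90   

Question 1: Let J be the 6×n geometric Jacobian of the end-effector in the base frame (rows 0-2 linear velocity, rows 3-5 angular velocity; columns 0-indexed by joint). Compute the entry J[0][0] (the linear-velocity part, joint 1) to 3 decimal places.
0.366

axis z_0 = ẑ; lever o_n−o_0 = (-1.3660,-0.3660,2.0000)
cross product → J_v[:, 0] = (0.3660,-1.3660,0.0000)
J_ω[:, 0] = z_0
entry J[0][0] = 0.3660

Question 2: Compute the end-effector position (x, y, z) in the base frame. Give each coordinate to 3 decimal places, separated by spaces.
after link 1: o_1 = (-0.8660, 0.5000, 1.0000)
after link 2: o_2 = (-1.3660, -0.3660, 2.0000)

-1.366 -0.366 2.000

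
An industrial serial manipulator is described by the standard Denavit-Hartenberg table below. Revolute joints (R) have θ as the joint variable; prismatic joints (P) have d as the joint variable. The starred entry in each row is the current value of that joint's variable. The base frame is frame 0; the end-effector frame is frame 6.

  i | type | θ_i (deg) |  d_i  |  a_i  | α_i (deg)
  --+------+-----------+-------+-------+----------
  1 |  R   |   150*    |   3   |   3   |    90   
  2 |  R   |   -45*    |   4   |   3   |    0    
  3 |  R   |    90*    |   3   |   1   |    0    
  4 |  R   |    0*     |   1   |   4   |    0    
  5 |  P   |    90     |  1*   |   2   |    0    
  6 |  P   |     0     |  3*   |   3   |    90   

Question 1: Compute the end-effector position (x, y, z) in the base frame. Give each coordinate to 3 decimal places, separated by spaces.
after link 1: o_1 = (-2.5981, 1.5000, 3.0000)
after link 2: o_2 = (-2.4352, 6.0248, 0.8787)
after link 3: o_3 = (-1.5476, 8.9764, 1.5858)
after link 4: o_4 = (-3.4971, 11.2566, 4.4142)
after link 5: o_5 = (-1.7723, 11.4155, 5.8284)
after link 6: o_6 = (1.5648, 12.9530, 7.9497)

1.565 12.953 7.950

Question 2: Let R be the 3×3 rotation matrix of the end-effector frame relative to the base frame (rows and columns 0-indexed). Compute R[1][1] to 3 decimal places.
0.866

End-effector y-axis (col 1 of R) = (0.5000,0.8660,0.0000)
R[1][1] = 0.8660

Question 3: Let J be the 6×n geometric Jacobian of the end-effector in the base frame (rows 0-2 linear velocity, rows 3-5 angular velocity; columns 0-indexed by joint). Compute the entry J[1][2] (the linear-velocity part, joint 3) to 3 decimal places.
-3.536

axis z_2 = (0.5000,0.8660,0.0000); lever o_n−o_2 = (4.0000,6.9282,7.0711)
cross product → J_v[:, 2] = (6.1237,-3.5355,-0.0000)
J_ω[:, 2] = z_2
entry J[1][2] = -3.5355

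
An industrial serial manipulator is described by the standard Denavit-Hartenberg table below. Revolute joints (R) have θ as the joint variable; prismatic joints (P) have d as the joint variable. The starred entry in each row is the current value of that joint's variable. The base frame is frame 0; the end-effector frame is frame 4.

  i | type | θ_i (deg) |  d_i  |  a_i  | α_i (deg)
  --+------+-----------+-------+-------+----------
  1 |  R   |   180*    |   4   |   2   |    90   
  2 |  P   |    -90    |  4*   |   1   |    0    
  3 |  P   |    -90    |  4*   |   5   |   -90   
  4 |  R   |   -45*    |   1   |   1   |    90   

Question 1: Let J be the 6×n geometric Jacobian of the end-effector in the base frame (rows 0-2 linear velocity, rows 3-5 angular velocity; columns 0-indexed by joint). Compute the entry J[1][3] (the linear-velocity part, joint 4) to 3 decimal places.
-0.707

axis z_3 = (-0.0000,0.0000,-1.0000); lever o_n−o_3 = (0.7071,0.7071,-1.0000)
cross product → J_v[:, 3] = (0.7071,-0.7071,-0.0000)
J_ω[:, 3] = z_3
entry J[1][3] = -0.7071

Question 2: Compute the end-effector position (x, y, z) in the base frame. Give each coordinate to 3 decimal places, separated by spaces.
after link 1: o_1 = (-2.0000, 0.0000, 4.0000)
after link 2: o_2 = (-2.0000, 4.0000, 3.0000)
after link 3: o_3 = (3.0000, 8.0000, 3.0000)
after link 4: o_4 = (3.7071, 8.7071, 2.0000)

3.707 8.707 2.000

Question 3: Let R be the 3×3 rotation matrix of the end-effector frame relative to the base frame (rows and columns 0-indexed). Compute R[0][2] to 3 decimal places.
-0.707

End-effector z-axis (col 2 of R) = (-0.7071,0.7071,0.0000)
R[0][2] = -0.7071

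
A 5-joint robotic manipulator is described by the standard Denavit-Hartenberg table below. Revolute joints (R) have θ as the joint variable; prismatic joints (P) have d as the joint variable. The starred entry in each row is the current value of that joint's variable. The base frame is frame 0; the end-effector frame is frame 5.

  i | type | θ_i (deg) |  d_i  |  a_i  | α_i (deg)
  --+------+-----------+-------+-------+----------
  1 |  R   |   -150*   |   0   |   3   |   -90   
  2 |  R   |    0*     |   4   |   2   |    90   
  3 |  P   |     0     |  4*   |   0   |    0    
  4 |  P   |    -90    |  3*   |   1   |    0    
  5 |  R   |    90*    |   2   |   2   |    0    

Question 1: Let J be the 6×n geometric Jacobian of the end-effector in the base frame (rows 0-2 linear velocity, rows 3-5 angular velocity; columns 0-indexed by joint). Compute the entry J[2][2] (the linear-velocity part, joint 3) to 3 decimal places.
prismatic axis z_2 = (0.0000,0.0000,1.0000)
J_v[:, 2] = z_2; J_ω[:, 2] = (0,0,0)
entry J[2][2] = 1.0000

1.000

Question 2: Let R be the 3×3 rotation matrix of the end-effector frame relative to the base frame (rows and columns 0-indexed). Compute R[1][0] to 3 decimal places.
End-effector x-axis (col 0 of R) = (-0.8660,-0.5000,0.0000)
R[1][0] = -0.5000

-0.500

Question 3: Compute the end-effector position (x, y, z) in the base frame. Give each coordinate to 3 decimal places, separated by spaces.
-4.562 -6.098 9.000

after link 1: o_1 = (-2.5981, -1.5000, 0.0000)
after link 2: o_2 = (-2.3301, -5.9641, 0.0000)
after link 3: o_3 = (-2.3301, -5.9641, 4.0000)
after link 4: o_4 = (-2.8301, -5.0981, 7.0000)
after link 5: o_5 = (-4.5622, -6.0981, 9.0000)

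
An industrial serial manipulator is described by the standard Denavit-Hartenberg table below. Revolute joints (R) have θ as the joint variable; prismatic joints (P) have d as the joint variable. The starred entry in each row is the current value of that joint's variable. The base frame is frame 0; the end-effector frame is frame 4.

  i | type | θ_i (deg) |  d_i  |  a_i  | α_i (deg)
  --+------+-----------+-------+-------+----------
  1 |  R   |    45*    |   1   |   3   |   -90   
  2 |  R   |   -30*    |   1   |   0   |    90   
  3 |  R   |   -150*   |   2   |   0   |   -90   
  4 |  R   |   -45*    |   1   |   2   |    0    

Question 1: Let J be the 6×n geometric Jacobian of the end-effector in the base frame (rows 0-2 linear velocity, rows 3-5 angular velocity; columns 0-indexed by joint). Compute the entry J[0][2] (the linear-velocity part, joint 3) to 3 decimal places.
axis z_2 = (-0.3536,-0.3536,0.8660); lever o_n−o_2 = (-0.5385,-2.7633,2.5944)
cross product → J_v[:, 2] = (1.4758,0.4509,0.7866)
J_ω[:, 2] = z_2
entry J[0][2] = 1.4758

1.476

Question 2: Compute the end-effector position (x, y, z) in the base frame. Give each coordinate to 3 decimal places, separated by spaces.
after link 1: o_1 = (2.1213, 2.1213, 1.0000)
after link 2: o_2 = (1.4142, 2.8284, 1.0000)
after link 3: o_3 = (0.7071, 2.1213, 2.7321)
after link 4: o_4 = (0.8757, 0.0651, 3.5944)

0.876 0.065 3.594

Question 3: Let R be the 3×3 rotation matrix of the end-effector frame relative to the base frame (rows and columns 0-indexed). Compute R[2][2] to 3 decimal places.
0.250

End-effector z-axis (col 2 of R) = (0.9186,-0.3062,0.2500)
R[2][2] = 0.2500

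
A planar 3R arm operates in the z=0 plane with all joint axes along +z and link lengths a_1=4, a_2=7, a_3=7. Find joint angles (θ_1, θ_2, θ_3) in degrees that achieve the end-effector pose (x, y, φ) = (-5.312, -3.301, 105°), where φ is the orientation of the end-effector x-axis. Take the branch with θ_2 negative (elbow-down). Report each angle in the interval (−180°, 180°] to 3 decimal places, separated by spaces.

-90.011 -29.984 -135.005

wrist centre = target − a_3·(cos φ, sin φ) = (-3.5003, -10.0625)
cos θ_2 = (113.5054−4²−7²)/(2·4·7) = 0.8662; θ_2 = -29.9837° (elbow-down)
β = atan2(-10.0625,-3.5003) = -109.1804°; ψ = atan2(-3.4983,10.0632) = -19.1691°
θ_1 = β − ψ = -90.0113°
θ_3 = φ − θ_1 − θ_2 = -135.0050° (wrapped to (-180°,180°])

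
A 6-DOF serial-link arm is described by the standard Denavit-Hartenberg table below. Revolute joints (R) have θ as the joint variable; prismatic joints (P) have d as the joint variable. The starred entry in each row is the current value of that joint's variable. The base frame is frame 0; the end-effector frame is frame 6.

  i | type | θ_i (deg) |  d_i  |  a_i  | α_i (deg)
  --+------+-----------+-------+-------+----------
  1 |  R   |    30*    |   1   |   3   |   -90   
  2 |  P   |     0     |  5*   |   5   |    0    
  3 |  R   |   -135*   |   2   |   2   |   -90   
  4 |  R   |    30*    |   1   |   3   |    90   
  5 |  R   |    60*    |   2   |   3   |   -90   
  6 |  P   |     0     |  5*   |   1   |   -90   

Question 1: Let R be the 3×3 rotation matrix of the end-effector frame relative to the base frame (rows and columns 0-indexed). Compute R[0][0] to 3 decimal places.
End-effector x-axis (col 0 of R) = (0.3902,-0.0634,0.9186)
R[0][0] = 0.3902

0.390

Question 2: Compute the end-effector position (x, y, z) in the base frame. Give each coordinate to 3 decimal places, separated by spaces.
after link 1: o_1 = (2.5981, 1.5000, 1.0000)
after link 2: o_2 = (4.4282, 8.3301, 1.0000)
after link 3: o_3 = (2.2035, 9.3551, 2.4142)
after link 4: o_4 = (1.9748, 7.4910, 4.9584)
after link 5: o_5 = (1.6669, 8.4472, 8.4212)
after link 6: o_6 = (4.8019, 12.4685, 8.4559)

4.802 12.469 8.456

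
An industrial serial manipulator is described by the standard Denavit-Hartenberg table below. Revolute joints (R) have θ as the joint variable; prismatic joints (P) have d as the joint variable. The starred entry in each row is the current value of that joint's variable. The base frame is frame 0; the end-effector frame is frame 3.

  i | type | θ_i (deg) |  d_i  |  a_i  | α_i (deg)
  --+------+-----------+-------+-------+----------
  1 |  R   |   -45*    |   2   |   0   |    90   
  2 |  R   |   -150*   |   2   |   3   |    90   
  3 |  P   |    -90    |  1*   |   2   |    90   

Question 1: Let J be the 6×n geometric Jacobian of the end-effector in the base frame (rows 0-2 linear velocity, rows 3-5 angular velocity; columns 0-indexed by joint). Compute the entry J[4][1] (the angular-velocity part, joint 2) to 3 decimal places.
axis z_1 = (-0.7071,-0.7071,0.0000); lever o_n−o_1 = (-2.1907,2.1907,-0.6340)
cross product → J_v[:, 1] = (0.4483,-0.4483,-3.0981)
J_ω[:, 1] = z_1
entry J[4][1] = -0.7071

-0.707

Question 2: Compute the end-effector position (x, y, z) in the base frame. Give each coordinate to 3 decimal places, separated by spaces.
-2.191 2.191 1.366

after link 1: o_1 = (0.0000, 0.0000, 2.0000)
after link 2: o_2 = (-3.2513, 0.4229, 0.5000)
after link 3: o_3 = (-2.1907, 2.1907, 1.3660)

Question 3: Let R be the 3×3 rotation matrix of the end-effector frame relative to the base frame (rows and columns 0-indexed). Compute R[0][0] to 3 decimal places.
End-effector x-axis (col 0 of R) = (0.7071,0.7071,-0.0000)
R[0][0] = 0.7071

0.707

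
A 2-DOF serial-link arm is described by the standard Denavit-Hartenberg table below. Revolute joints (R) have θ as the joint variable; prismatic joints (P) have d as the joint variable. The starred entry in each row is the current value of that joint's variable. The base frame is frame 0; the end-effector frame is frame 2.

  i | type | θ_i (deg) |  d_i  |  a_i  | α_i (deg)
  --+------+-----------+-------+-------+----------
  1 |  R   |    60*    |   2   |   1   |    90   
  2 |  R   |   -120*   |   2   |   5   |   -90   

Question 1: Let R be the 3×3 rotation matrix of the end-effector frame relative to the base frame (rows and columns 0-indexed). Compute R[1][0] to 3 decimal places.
-0.433

End-effector x-axis (col 0 of R) = (-0.2500,-0.4330,-0.8660)
R[1][0] = -0.4330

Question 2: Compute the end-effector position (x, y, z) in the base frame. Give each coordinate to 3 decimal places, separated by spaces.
0.982 -2.299 -2.330

after link 1: o_1 = (0.5000, 0.8660, 2.0000)
after link 2: o_2 = (0.9821, -2.2990, -2.3301)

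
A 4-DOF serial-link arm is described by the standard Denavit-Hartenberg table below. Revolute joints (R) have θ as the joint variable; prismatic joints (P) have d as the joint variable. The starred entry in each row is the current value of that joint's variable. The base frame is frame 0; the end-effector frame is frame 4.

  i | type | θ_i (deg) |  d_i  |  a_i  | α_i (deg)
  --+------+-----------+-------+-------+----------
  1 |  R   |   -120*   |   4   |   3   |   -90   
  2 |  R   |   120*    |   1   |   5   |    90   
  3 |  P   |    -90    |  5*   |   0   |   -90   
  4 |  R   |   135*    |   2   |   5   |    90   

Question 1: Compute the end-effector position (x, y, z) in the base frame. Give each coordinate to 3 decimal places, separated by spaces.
after link 1: o_1 = (-1.5000, -2.5981, 4.0000)
after link 2: o_2 = (0.6160, -0.9330, -0.3301)
after link 3: o_3 = (-1.5490, -4.6830, -2.8301)
after link 4: o_4 = (3.5438, -2.9331, -2.7944)

3.544 -2.933 -2.794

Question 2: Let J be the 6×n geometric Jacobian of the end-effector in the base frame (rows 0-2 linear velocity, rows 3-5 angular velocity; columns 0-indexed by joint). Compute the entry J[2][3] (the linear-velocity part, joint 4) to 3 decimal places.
-1.768

axis z_3 = (0.2500,0.4330,-0.8660); lever o_n−o_3 = (5.0928,1.7499,0.0357)
cross product → J_v[:, 3] = (1.5309,-4.4194,-1.7678)
J_ω[:, 3] = z_3
entry J[2][3] = -1.7678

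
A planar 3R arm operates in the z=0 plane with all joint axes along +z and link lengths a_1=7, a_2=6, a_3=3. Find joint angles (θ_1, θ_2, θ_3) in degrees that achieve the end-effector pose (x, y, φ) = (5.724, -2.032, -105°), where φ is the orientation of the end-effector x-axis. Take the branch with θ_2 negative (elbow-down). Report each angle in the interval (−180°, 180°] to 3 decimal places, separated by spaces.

59.996 -119.996 -45.000

wrist centre = target − a_3·(cos φ, sin φ) = (6.5005, 0.8658)
cos θ_2 = (43.0055−7²−6²)/(2·7·6) = -0.4999; θ_2 = -119.9957° (elbow-down)
β = atan2(0.8658,6.5005) = 7.5864°; ψ = atan2(-5.1964,4.0004) = -52.4094°
θ_1 = β − ψ = 59.9958°
θ_3 = φ − θ_1 − θ_2 = -45.0002° (wrapped to (-180°,180°])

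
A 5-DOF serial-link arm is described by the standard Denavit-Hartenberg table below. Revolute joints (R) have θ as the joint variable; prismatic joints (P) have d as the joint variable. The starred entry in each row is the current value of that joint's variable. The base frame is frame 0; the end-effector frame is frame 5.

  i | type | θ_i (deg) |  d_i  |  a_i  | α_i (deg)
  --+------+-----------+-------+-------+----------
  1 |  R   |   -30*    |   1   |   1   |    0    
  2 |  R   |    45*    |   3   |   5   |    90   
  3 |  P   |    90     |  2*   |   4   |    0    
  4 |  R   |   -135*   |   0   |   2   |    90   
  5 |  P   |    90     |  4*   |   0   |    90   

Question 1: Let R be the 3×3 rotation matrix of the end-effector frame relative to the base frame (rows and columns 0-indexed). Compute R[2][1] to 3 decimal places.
-0.707

End-effector y-axis (col 1 of R) = (-0.6830,-0.1830,-0.7071)
R[2][1] = -0.7071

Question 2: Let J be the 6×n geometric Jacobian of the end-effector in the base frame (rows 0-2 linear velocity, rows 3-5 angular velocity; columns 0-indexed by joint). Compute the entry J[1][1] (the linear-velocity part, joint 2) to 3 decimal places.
3.981

axis z_1 = (0.0000,0.0000,1.0000); lever o_n−o_1 = (3.9812,-1.0038,2.7574)
cross product → J_v[:, 1] = (1.0038,3.9812,-0.0000)
J_ω[:, 1] = z_1
entry J[1][1] = 3.9812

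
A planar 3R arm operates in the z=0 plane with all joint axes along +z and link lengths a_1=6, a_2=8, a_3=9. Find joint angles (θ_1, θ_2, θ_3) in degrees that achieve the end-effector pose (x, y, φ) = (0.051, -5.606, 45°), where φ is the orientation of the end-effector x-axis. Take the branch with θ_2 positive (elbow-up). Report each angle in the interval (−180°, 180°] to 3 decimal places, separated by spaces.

-135.003 30.006 149.997

wrist centre = target − a_3·(cos φ, sin φ) = (-6.3130, -11.9700)
cos θ_2 = (183.1334−6²−8²)/(2·6·8) = 0.8660; θ_2 = 30.0060° (elbow-up)
β = atan2(-11.9700,-6.3130) = -117.8072°; ψ = atan2(4.0007,12.9278) = 17.1956°
θ_1 = β − ψ = -135.0027°
θ_3 = φ − θ_1 − θ_2 = 149.9968° (wrapped to (-180°,180°])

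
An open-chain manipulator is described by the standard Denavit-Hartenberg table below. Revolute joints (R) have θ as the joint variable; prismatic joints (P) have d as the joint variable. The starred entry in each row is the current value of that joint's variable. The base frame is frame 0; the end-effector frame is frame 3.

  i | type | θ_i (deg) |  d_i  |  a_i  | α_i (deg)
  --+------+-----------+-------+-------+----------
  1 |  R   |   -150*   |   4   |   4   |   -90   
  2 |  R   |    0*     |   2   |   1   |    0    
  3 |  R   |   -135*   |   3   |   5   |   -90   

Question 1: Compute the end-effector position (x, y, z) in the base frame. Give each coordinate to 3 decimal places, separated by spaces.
1.232 -5.062 7.536

after link 1: o_1 = (-3.4641, -2.0000, 4.0000)
after link 2: o_2 = (-3.3301, -4.2321, 4.0000)
after link 3: o_3 = (1.2317, -5.0624, 7.5355)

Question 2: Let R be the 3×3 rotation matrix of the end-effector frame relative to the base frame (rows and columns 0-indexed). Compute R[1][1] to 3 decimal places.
End-effector y-axis (col 1 of R) = (-0.5000,0.8660,-0.0000)
R[1][1] = 0.8660

0.866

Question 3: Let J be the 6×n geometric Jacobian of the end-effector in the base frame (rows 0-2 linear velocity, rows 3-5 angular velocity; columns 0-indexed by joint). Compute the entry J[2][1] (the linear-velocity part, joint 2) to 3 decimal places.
axis z_1 = (0.5000,-0.8660,0.0000); lever o_n−o_1 = (4.6958,-3.0624,3.5355)
cross product → J_v[:, 1] = (-3.0619,-1.7678,2.5355)
J_ω[:, 1] = z_1
entry J[2][1] = 2.5355

2.536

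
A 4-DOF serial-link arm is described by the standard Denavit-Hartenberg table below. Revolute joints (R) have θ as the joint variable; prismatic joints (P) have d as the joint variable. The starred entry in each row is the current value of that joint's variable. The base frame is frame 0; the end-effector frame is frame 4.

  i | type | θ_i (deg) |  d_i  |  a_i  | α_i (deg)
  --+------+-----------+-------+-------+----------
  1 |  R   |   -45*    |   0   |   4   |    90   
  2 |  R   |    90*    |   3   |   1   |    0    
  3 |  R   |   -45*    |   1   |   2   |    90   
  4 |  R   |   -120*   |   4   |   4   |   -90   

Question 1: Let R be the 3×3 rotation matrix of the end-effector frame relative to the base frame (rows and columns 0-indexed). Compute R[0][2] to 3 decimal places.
End-effector z-axis (col 2 of R) = (0.7866,-0.0795,0.6124)
R[0][2] = 0.7866

0.787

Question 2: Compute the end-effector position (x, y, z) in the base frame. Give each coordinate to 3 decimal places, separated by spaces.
after link 1: o_1 = (2.8284, -2.8284, 0.0000)
after link 2: o_2 = (0.7071, -4.9497, 1.0000)
after link 3: o_3 = (1.0000, -6.6569, 2.4142)
after link 4: o_4 = (4.4495, -5.2074, -1.8284)

4.449 -5.207 -1.828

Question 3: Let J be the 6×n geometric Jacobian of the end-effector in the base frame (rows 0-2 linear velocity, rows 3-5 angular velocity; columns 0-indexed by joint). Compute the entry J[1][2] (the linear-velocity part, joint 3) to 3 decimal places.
axis z_2 = (-0.7071,-0.7071,0.0000); lever o_n−o_2 = (3.7424,-0.2576,-2.8284)
cross product → J_v[:, 2] = (2.0000,-2.0000,2.8284)
J_ω[:, 2] = z_2
entry J[1][2] = -2.0000

-2.000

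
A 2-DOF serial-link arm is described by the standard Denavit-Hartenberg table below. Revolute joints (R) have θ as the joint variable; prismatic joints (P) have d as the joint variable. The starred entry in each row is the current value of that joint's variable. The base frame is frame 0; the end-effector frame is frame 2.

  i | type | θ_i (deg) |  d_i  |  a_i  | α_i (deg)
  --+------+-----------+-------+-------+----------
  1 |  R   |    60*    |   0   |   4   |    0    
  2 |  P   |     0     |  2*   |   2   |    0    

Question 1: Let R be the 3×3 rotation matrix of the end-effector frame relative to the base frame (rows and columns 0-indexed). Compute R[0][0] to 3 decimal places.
0.500

End-effector x-axis (col 0 of R) = (0.5000,0.8660,0.0000)
R[0][0] = 0.5000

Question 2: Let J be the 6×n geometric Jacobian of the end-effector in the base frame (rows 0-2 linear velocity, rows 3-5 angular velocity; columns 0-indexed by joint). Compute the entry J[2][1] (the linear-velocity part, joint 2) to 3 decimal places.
prismatic axis z_1 = (0.0000,0.0000,1.0000)
J_v[:, 1] = z_1; J_ω[:, 1] = (0,0,0)
entry J[2][1] = 1.0000

1.000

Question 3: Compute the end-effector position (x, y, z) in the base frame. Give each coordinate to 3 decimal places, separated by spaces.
after link 1: o_1 = (2.0000, 3.4641, 0.0000)
after link 2: o_2 = (3.0000, 5.1962, 2.0000)

3.000 5.196 2.000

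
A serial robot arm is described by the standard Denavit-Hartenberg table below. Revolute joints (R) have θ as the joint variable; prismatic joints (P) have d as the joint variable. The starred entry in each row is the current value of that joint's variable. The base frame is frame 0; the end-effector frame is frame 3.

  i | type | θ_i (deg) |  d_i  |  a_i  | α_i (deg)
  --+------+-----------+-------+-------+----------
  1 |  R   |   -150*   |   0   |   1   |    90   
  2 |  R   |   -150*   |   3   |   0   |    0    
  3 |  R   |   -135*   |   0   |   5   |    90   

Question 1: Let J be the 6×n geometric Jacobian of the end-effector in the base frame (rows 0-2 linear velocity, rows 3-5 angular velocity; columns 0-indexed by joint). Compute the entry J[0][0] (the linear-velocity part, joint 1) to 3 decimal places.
-1.451

axis z_0 = ẑ; lever o_n−o_0 = (-3.4867,1.4510,4.8296)
cross product → J_v[:, 0] = (-1.4510,-3.4867,0.0000)
J_ω[:, 0] = z_0
entry J[0][0] = -1.4510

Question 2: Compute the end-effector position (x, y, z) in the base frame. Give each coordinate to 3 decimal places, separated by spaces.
-3.487 1.451 4.830

after link 1: o_1 = (-0.8660, -0.5000, 0.0000)
after link 2: o_2 = (-2.3660, 2.0981, 0.0000)
after link 3: o_3 = (-3.4867, 1.4510, 4.8296)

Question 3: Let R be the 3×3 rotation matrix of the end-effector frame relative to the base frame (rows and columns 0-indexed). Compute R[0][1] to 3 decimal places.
-0.500

End-effector y-axis (col 1 of R) = (-0.5000,0.8660,0.0000)
R[0][1] = -0.5000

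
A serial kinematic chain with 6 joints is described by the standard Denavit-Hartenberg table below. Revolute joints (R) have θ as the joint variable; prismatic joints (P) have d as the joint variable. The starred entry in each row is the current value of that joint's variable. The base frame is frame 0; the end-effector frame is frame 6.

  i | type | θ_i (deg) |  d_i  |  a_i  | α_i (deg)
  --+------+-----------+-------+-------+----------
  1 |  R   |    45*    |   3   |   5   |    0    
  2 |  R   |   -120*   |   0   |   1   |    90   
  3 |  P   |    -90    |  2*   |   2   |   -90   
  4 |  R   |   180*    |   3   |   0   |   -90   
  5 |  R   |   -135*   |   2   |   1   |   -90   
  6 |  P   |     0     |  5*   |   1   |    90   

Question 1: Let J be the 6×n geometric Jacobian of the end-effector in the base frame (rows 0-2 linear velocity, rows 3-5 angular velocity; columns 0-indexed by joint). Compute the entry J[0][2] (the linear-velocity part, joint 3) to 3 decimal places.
-0.966

prismatic axis z_2 = (-0.9659,-0.2588,0.0000)
J_v[:, 2] = z_2; J_ω[:, 2] = (0,0,0)
entry J[0][2] = -0.9659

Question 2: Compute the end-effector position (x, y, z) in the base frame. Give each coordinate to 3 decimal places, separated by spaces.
1.988 -6.145 3.121

after link 1: o_1 = (3.5355, 3.5355, 3.0000)
after link 2: o_2 = (3.7944, 2.5696, 3.0000)
after link 3: o_3 = (1.8625, 2.0520, 1.0000)
after link 4: o_4 = (2.6390, -0.8458, 1.0000)
after link 5: o_5 = (0.8901, -2.0465, 0.2929)
after link 6: o_6 = (1.9882, -6.1445, 3.1213)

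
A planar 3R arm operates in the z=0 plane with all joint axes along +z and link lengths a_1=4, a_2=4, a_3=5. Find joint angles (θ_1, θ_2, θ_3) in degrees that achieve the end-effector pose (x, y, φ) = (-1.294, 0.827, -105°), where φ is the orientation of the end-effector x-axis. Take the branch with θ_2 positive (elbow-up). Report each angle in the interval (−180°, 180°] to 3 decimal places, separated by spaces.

wrist centre = target − a_3·(cos φ, sin φ) = (0.0001, 5.6566)
cos θ_2 = (31.9975−4²−4²)/(2·4·4) = -0.0001; θ_2 = 90.0046° (elbow-up)
β = atan2(5.6566,0.0001) = 89.9990°; ψ = atan2(4.0000,3.9997) = 45.0023°
θ_1 = β − ψ = 44.9968°
θ_3 = φ − θ_1 − θ_2 = 119.9987° (wrapped to (-180°,180°])

44.997 90.005 119.999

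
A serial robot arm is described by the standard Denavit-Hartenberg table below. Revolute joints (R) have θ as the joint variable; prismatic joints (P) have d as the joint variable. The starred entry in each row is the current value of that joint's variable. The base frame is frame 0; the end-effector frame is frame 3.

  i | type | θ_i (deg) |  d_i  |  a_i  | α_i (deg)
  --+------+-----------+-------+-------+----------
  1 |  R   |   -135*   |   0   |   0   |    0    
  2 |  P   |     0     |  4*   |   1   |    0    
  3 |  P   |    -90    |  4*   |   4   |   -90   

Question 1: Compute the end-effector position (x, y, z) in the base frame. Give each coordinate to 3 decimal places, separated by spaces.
after link 1: o_1 = (0.0000, 0.0000, 0.0000)
after link 2: o_2 = (-0.7071, -0.7071, 4.0000)
after link 3: o_3 = (-3.5355, 2.1213, 8.0000)

-3.536 2.121 8.000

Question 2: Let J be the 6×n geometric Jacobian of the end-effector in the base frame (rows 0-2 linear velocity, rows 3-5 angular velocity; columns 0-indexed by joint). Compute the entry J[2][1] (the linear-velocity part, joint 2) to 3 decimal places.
1.000

prismatic axis z_1 = (0.0000,0.0000,1.0000)
J_v[:, 1] = z_1; J_ω[:, 1] = (0,0,0)
entry J[2][1] = 1.0000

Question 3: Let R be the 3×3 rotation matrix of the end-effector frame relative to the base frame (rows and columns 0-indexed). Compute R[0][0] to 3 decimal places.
-0.707

End-effector x-axis (col 0 of R) = (-0.7071,0.7071,0.0000)
R[0][0] = -0.7071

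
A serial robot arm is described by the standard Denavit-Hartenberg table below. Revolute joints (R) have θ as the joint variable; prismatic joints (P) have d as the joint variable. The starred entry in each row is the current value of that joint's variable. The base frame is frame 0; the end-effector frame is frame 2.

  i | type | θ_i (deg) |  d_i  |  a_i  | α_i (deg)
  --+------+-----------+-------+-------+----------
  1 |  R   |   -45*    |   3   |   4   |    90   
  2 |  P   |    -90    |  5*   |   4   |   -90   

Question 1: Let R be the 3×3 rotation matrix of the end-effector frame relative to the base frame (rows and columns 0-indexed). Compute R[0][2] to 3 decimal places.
0.707

End-effector z-axis (col 2 of R) = (0.7071,-0.7071,0.0000)
R[0][2] = 0.7071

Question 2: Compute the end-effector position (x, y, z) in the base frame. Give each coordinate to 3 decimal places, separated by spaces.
after link 1: o_1 = (2.8284, -2.8284, 3.0000)
after link 2: o_2 = (-0.7071, -6.3640, -1.0000)

-0.707 -6.364 -1.000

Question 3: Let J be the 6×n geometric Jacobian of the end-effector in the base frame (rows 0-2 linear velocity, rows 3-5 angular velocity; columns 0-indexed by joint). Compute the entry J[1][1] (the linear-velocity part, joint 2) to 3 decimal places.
-0.707

prismatic axis z_1 = (-0.7071,-0.7071,0.0000)
J_v[:, 1] = z_1; J_ω[:, 1] = (0,0,0)
entry J[1][1] = -0.7071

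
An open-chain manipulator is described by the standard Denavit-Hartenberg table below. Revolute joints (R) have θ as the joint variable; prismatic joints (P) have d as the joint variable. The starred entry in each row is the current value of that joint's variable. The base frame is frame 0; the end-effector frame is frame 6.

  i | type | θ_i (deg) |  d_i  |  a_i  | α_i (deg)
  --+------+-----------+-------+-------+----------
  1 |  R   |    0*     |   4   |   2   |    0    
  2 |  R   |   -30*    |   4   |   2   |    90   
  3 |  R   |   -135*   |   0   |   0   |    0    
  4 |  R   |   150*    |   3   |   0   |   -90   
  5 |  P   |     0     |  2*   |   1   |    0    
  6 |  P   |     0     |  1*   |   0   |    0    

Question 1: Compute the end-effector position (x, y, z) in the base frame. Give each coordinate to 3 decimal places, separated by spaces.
2.396 -3.693 11.157

after link 1: o_1 = (2.0000, 0.0000, 4.0000)
after link 2: o_2 = (3.7321, -1.0000, 8.0000)
after link 3: o_3 = (3.7321, -1.0000, 8.0000)
after link 4: o_4 = (2.2321, -3.5981, 8.0000)
after link 5: o_5 = (2.6203, -3.8222, 10.1907)
after link 6: o_6 = (2.3961, -3.6928, 11.1566)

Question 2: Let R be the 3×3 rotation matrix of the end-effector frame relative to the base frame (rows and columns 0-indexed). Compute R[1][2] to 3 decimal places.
0.129

End-effector z-axis (col 2 of R) = (-0.2241,0.1294,0.9659)
R[1][2] = 0.1294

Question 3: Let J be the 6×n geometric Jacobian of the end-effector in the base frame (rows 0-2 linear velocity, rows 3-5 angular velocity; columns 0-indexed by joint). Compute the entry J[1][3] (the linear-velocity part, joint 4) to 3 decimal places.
axis z_3 = (-0.5000,-0.8660,0.0000); lever o_n−o_3 = (-1.3359,-2.6928,3.1566)
cross product → J_v[:, 3] = (-2.7337,1.5783,0.1895)
J_ω[:, 3] = z_3
entry J[1][3] = 1.5783

1.578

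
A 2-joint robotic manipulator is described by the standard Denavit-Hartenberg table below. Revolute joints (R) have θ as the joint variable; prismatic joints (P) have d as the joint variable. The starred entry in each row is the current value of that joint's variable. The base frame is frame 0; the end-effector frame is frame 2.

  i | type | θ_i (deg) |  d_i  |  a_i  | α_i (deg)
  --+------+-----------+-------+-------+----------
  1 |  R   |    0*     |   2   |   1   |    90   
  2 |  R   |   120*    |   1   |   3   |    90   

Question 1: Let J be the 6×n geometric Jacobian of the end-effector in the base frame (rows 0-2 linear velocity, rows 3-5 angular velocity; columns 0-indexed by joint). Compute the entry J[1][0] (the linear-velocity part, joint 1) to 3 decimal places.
axis z_0 = ẑ; lever o_n−o_0 = (-0.5000,-1.0000,4.5981)
cross product → J_v[:, 0] = (1.0000,-0.5000,0.0000)
J_ω[:, 0] = z_0
entry J[1][0] = -0.5000

-0.500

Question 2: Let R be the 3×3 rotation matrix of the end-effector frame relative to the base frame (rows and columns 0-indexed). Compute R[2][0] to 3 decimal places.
End-effector x-axis (col 0 of R) = (-0.5000,0.0000,0.8660)
R[2][0] = 0.8660

0.866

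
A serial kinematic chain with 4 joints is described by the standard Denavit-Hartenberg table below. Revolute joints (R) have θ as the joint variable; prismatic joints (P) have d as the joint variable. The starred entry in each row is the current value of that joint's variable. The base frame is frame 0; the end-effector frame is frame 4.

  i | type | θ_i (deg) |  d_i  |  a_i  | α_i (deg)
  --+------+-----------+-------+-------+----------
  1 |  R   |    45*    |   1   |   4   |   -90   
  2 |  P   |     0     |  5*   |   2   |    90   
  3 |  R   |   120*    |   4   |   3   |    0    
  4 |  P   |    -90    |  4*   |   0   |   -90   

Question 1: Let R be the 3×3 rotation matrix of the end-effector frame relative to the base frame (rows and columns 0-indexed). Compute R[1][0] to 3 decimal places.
0.966

End-effector x-axis (col 0 of R) = (0.2588,0.9659,0.0000)
R[1][0] = 0.9659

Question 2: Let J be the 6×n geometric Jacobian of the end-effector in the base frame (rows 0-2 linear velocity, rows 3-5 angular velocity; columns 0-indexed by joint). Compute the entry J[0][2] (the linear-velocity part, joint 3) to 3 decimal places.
axis z_2 = (0.0000,0.0000,1.0000); lever o_n−o_2 = (-2.8978,0.7765,8.0000)
cross product → J_v[:, 2] = (-0.7765,-2.8978,0.0000)
J_ω[:, 2] = z_2
entry J[0][2] = -0.7765

-0.776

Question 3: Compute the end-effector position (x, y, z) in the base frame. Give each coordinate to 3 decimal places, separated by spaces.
-2.191 8.555 9.000

after link 1: o_1 = (2.8284, 2.8284, 1.0000)
after link 2: o_2 = (0.7071, 7.7782, 1.0000)
after link 3: o_3 = (-2.1907, 8.5546, 5.0000)
after link 4: o_4 = (-2.1907, 8.5546, 9.0000)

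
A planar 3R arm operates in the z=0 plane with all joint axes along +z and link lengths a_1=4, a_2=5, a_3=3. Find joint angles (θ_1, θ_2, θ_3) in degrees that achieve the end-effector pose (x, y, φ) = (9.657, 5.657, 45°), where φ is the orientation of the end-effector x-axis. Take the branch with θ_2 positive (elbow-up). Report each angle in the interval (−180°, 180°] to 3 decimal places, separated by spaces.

wrist centre = target − a_3·(cos φ, sin φ) = (7.5357, 3.5357)
cos θ_2 = (69.2875−4²−5²)/(2·4·5) = 0.7072; θ_2 = 44.9935° (elbow-up)
β = atan2(3.5357,7.5357) = 25.1356°; ψ = atan2(3.5351,7.5359) = 25.1314°
θ_1 = β − ψ = 0.0042°
θ_3 = φ − θ_1 − θ_2 = 0.0024° (wrapped to (-180°,180°])

0.004 44.993 0.002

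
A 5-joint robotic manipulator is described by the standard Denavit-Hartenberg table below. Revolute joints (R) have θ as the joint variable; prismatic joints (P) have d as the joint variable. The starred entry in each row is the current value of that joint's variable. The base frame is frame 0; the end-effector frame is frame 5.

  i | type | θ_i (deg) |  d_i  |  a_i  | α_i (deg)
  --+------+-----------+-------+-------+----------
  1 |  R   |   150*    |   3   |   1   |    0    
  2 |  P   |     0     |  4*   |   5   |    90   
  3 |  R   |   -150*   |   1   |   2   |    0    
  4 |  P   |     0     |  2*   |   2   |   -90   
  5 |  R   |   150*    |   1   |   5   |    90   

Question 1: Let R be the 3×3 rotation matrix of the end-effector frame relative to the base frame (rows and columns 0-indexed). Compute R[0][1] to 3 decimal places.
End-effector y-axis (col 1 of R) = (-0.4330,0.2500,-0.8660)
R[0][1] = -0.4330

-0.433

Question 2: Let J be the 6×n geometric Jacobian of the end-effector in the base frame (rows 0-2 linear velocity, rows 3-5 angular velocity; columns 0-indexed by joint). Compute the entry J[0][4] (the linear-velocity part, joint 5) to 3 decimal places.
axis z_4 = (-0.4330,0.2500,-0.8660); lever o_n−o_4 = (-4.9306,-0.0401,1.2990)
cross product → J_v[:, 4] = (0.2901,4.8325,1.2500)
J_ω[:, 4] = z_4
entry J[0][4] = 0.2901

0.290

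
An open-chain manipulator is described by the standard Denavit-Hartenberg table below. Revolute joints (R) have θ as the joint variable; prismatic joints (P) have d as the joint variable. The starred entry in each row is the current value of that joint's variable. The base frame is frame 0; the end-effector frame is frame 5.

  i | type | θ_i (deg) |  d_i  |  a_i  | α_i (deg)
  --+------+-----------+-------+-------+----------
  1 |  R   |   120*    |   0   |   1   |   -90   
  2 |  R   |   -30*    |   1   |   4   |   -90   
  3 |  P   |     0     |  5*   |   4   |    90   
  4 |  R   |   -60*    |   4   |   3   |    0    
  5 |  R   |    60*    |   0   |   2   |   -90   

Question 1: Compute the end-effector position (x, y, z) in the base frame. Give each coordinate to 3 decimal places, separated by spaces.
after link 1: o_1 = (-0.5000, 0.8660, 0.0000)
after link 2: o_2 = (-3.0981, 3.3660, 2.0000)
after link 3: o_3 = (-6.0801, 8.5311, -0.3301)
after link 4: o_4 = (-9.5442, 6.5311, 2.6699)
after link 5: o_5 = (-10.4103, 8.0311, 3.6699)

-10.410 8.031 3.670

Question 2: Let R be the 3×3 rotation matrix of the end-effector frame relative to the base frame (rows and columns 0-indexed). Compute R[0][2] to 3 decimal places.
-0.250

End-effector z-axis (col 2 of R) = (-0.2500,0.4330,-0.8660)
R[0][2] = -0.2500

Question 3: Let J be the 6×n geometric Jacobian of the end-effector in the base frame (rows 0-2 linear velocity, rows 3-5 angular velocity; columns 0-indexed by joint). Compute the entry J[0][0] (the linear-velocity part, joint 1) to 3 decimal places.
axis z_0 = ẑ; lever o_n−o_0 = (-10.4103,8.0311,3.6699)
cross product → J_v[:, 0] = (-8.0311,-10.4103,0.0000)
J_ω[:, 0] = z_0
entry J[0][0] = -8.0311

-8.031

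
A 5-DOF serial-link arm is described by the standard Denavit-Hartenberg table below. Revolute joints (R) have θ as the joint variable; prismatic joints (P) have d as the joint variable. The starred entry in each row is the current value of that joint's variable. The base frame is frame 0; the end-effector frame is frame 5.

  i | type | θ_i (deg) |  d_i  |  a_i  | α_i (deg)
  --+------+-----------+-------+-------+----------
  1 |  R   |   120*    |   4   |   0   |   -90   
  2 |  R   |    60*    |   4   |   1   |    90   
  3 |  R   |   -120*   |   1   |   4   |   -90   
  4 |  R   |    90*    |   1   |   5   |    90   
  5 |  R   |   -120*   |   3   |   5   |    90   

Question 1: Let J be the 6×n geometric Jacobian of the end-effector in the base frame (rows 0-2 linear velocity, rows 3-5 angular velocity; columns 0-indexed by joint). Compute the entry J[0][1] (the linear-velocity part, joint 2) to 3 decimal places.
-1.956

axis z_1 = (-0.8660,-0.5000,0.0000); lever o_n−o_1 = (2.3394,-3.2578,3.9127)
cross product → J_v[:, 1] = (-1.9563,3.3885,3.9910)
J_ω[:, 1] = z_1
entry J[0][1] = -1.9563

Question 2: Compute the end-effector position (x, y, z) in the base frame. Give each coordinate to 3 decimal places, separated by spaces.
2.339 -3.258 7.913

after link 1: o_1 = (0.0000, 0.0000, 4.0000)
after link 2: o_2 = (-3.7141, -1.5670, 3.1340)
after link 3: o_3 = (-0.6471, 0.0490, 5.3660)
after link 4: o_4 = (1.7345, -3.0760, 2.1160)
after link 5: o_5 = (2.3394, -3.2578, 7.9127)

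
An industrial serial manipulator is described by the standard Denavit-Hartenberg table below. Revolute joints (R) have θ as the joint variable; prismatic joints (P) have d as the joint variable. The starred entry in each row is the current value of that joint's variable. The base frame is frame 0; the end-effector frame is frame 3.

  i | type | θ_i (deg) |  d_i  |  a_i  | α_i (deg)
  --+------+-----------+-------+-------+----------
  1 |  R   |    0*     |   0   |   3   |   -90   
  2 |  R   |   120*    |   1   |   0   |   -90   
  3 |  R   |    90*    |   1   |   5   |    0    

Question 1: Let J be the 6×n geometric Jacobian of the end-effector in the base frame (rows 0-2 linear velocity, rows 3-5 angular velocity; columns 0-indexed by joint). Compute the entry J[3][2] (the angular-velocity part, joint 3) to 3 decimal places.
-0.866

axis z_2 = (-0.8660,0.0000,0.5000); lever o_n−o_2 = (-0.8660,-5.0000,0.5000)
cross product → J_v[:, 2] = (2.5000,-0.0000,4.3301)
J_ω[:, 2] = z_2
entry J[3][2] = -0.8660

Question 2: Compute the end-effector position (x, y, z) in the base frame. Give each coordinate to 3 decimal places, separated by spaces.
after link 1: o_1 = (3.0000, 0.0000, 0.0000)
after link 2: o_2 = (3.0000, 1.0000, 0.0000)
after link 3: o_3 = (2.1340, -4.0000, 0.5000)

2.134 -4.000 0.500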